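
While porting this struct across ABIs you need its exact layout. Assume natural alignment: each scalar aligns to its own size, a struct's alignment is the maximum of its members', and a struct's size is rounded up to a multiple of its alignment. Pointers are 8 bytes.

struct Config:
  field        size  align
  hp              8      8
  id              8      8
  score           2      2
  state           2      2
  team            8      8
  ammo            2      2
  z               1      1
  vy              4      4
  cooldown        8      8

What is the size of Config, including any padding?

@0: hp [8B, align 8] → 8
@8: id [8B, align 8] → 16
@16: score [2B, align 2] → 18
@18: state [2B, align 2] → 20
+4 pad (align 8)
@24: team [8B, align 8] → 32
@32: ammo [2B, align 2] → 34
@34: z [1B, align 1] → 35
+1 pad (align 4)
@36: vy [4B, align 4] → 40
@40: cooldown [8B, align 8] → 48
size 48, align 8

48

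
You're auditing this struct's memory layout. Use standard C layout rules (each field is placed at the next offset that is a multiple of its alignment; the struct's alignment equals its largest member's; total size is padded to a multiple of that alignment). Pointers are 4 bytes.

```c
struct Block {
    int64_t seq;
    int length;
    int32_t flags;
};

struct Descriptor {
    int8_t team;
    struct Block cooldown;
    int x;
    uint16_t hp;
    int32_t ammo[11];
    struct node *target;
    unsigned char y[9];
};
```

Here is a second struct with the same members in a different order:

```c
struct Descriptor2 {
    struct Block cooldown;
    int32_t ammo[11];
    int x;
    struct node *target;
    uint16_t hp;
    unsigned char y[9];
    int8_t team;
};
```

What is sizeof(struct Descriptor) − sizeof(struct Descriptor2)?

16

Block: seq at 0 (size 8, align 8) → ends 8; length at 8 (size 4, align 4) → ends 12; flags at 12 (size 4, align 4) → ends 16; total 16 bytes, alignment 8
team at 0 (size 1, align 1) → ends 1
pad 7 to align 8 for cooldown
cooldown at 8 (size 16, align 8) → ends 24
x at 24 (size 4, align 4) → ends 28
hp at 28 (size 2, align 2) → ends 30
pad 2 to align 4 for ammo
ammo at 32 (size 44, align 4) → ends 76
target at 76 (size 4, align 4) → ends 80
y at 80 (size 9, align 1) → ends 89
tail pad 7 to reach multiple of 8
total 96 bytes, alignment 8
— Descriptor2 —
cooldown at 0 (size 16, align 8) → ends 16
ammo at 16 (size 44, align 4) → ends 60
x at 60 (size 4, align 4) → ends 64
target at 64 (size 4, align 4) → ends 68
hp at 68 (size 2, align 2) → ends 70
y at 70 (size 9, align 1) → ends 79
team at 79 (size 1, align 1) → ends 80
total 80 bytes, alignment 8
96 − 80 = 16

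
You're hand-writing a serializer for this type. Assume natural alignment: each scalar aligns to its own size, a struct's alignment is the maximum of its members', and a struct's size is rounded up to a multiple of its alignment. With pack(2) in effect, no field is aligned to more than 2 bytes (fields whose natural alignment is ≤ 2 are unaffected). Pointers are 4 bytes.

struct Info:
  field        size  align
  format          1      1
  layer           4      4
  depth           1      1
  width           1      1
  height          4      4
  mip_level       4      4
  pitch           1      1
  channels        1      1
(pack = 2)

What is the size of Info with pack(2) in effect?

18

format at 0 (size 1, align 1) → ends 1
pad 1 to align 2 for layer
layer at 2 (size 4, align 2) → ends 6
depth at 6 (size 1, align 1) → ends 7
width at 7 (size 1, align 1) → ends 8
height at 8 (size 4, align 2) → ends 12
mip_level at 12 (size 4, align 2) → ends 16
pitch at 16 (size 1, align 1) → ends 17
channels at 17 (size 1, align 1) → ends 18
total 18 bytes, alignment 2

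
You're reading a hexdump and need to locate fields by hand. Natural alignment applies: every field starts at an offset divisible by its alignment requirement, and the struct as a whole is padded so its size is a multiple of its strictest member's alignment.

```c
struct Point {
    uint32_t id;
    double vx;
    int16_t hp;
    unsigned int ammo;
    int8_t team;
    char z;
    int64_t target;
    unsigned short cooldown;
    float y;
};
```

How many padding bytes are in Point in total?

id at 0 (size 4, align 4) → ends 4
pad 4 to align 8 for vx
vx at 8 (size 8, align 8) → ends 16
hp at 16 (size 2, align 2) → ends 18
pad 2 to align 4 for ammo
ammo at 20 (size 4, align 4) → ends 24
team at 24 (size 1, align 1) → ends 25
z at 25 (size 1, align 1) → ends 26
pad 6 to align 8 for target
target at 32 (size 8, align 8) → ends 40
cooldown at 40 (size 2, align 2) → ends 42
pad 2 to align 4 for y
y at 44 (size 4, align 4) → ends 48
total 48 bytes, alignment 8
data bytes 34, size 48 → padding 14

14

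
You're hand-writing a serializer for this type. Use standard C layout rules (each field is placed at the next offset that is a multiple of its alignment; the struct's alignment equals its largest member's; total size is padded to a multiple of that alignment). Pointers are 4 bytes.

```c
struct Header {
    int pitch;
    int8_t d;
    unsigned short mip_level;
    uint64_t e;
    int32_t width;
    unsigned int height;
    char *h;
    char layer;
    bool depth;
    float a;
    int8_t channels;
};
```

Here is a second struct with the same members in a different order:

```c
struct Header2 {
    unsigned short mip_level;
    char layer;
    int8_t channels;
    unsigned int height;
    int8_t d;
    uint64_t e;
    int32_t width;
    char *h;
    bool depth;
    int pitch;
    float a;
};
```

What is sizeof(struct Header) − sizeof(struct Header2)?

-8

pitch at 0 (size 4, align 4) → ends 4
d at 4 (size 1, align 1) → ends 5
pad 1 to align 2 for mip_level
mip_level at 6 (size 2, align 2) → ends 8
e at 8 (size 8, align 8) → ends 16
width at 16 (size 4, align 4) → ends 20
height at 20 (size 4, align 4) → ends 24
h at 24 (size 4, align 4) → ends 28
layer at 28 (size 1, align 1) → ends 29
depth at 29 (size 1, align 1) → ends 30
pad 2 to align 4 for a
a at 32 (size 4, align 4) → ends 36
channels at 36 (size 1, align 1) → ends 37
tail pad 3 to reach multiple of 8
total 40 bytes, alignment 8
— Header2 —
mip_level at 0 (size 2, align 2) → ends 2
layer at 2 (size 1, align 1) → ends 3
channels at 3 (size 1, align 1) → ends 4
height at 4 (size 4, align 4) → ends 8
d at 8 (size 1, align 1) → ends 9
pad 7 to align 8 for e
e at 16 (size 8, align 8) → ends 24
width at 24 (size 4, align 4) → ends 28
h at 28 (size 4, align 4) → ends 32
depth at 32 (size 1, align 1) → ends 33
pad 3 to align 4 for pitch
pitch at 36 (size 4, align 4) → ends 40
a at 40 (size 4, align 4) → ends 44
tail pad 4 to reach multiple of 8
total 48 bytes, alignment 8
40 − 48 = -8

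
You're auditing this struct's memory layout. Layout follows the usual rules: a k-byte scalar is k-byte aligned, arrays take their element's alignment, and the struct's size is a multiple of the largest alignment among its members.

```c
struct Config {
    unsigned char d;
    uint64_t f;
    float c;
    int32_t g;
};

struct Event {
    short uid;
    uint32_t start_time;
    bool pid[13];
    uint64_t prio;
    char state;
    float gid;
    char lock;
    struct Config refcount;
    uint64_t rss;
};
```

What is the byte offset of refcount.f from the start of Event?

Config: 0..1  d  (1B, 1-aligned); 1..8  -- padding (7B); 8..16  f  (8B, 8-aligned); 16..20  c  (4B, 4-aligned); 20..24  g  (4B, 4-aligned); sizeof = 24, alignof = 8
0..2  uid  (2B, 2-aligned)
2..4  -- padding (2B)
4..8  start_time  (4B, 4-aligned)
8..21  pid  (13B, 1-aligned)
21..24  -- padding (3B)
24..32  prio  (8B, 8-aligned)
32..33  state  (1B, 1-aligned)
33..36  -- padding (3B)
36..40  gid  (4B, 4-aligned)
40..41  lock  (1B, 1-aligned)
41..48  -- padding (7B)
48..72  refcount  (24B, 8-aligned)
within Config: f at 8
48 + 8 = 56

56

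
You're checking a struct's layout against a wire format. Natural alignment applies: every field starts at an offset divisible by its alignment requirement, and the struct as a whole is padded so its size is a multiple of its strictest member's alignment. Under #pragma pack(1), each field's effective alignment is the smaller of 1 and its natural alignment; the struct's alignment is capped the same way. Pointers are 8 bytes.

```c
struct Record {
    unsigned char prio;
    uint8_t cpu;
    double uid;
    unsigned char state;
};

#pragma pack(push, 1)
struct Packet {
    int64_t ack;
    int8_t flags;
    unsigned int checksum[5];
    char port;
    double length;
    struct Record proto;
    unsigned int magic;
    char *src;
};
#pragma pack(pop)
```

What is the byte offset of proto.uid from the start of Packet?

46

Record: prio at 0 (size 1, align 1) → ends 1; cpu at 1 (size 1, align 1) → ends 2; pad 6 to align 8 for uid; uid at 8 (size 8, align 8) → ends 16; state at 16 (size 1, align 1) → ends 17; tail pad 7 to reach multiple of 8; total 24 bytes, alignment 8
ack at 0 (size 8, align 1) → ends 8
flags at 8 (size 1, align 1) → ends 9
checksum at 9 (size 20, align 1) → ends 29
port at 29 (size 1, align 1) → ends 30
length at 30 (size 8, align 1) → ends 38
proto at 38 (size 24, align 1) → ends 62
within Record: uid at 8
38 + 8 = 46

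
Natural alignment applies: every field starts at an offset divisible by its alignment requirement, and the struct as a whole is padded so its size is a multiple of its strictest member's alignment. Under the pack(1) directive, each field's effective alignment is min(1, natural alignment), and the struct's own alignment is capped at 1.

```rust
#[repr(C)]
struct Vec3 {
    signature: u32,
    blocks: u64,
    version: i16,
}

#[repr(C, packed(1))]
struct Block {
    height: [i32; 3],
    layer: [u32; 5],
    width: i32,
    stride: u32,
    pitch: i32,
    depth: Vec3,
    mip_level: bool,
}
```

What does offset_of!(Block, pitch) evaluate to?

Vec3: signature at 0 (size 4, align 4) → ends 4; pad 4 to align 8 for blocks; blocks at 8 (size 8, align 8) → ends 16; version at 16 (size 2, align 2) → ends 18; tail pad 6 to reach multiple of 8; total 24 bytes, alignment 8
height at 0 (size 12, align 1) → ends 12
layer at 12 (size 20, align 1) → ends 32
width at 32 (size 4, align 1) → ends 36
stride at 36 (size 4, align 1) → ends 40
pitch at 40 (size 4, align 1) → ends 44

40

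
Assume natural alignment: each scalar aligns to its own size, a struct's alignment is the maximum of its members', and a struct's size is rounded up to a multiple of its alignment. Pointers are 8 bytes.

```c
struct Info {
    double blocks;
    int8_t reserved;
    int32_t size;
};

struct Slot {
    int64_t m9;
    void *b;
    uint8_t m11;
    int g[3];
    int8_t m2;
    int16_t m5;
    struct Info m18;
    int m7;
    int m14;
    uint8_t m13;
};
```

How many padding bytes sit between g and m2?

Info: @0: blocks [8B, align 8] → 8; @8: reserved [1B, align 1] → 9; +3 pad (align 4); @12: size [4B, align 4] → 16; size 16, align 8
@0: m9 [8B, align 8] → 8
@8: b [8B, align 8] → 16
@16: m11 [1B, align 1] → 17
+3 pad (align 4)
@20: g [12B, align 4] → 32
@32: m2 [1B, align 1] → 33

0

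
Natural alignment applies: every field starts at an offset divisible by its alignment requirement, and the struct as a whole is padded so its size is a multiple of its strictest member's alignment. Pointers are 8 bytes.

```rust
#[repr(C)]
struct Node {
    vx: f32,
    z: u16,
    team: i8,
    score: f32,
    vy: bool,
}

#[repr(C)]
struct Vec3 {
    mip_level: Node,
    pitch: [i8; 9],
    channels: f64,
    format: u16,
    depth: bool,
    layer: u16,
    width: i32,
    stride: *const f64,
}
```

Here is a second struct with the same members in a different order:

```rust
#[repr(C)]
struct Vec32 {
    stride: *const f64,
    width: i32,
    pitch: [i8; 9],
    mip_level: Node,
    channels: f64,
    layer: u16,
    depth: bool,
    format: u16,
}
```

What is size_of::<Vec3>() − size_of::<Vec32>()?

8

Node: @0: vx [4B, align 4] → 4; @4: z [2B, align 2] → 6; @6: team [1B, align 1] → 7; +1 pad (align 4); @8: score [4B, align 4] → 12; @12: vy [1B, align 1] → 13; +3 tail pad (align 4); size 16, align 4
@0: mip_level [16B, align 4] → 16
@16: pitch [9B, align 1] → 25
+7 pad (align 8)
@32: channels [8B, align 8] → 40
@40: format [2B, align 2] → 42
@42: depth [1B, align 1] → 43
+1 pad (align 2)
@44: layer [2B, align 2] → 46
+2 pad (align 4)
@48: width [4B, align 4] → 52
+4 pad (align 8)
@56: stride [8B, align 8] → 64
size 64, align 8
— Vec32 —
@0: stride [8B, align 8] → 8
@8: width [4B, align 4] → 12
@12: pitch [9B, align 1] → 21
+3 pad (align 4)
@24: mip_level [16B, align 4] → 40
@40: channels [8B, align 8] → 48
@48: layer [2B, align 2] → 50
@50: depth [1B, align 1] → 51
+1 pad (align 2)
@52: format [2B, align 2] → 54
+2 tail pad (align 8)
size 56, align 8
64 − 56 = 8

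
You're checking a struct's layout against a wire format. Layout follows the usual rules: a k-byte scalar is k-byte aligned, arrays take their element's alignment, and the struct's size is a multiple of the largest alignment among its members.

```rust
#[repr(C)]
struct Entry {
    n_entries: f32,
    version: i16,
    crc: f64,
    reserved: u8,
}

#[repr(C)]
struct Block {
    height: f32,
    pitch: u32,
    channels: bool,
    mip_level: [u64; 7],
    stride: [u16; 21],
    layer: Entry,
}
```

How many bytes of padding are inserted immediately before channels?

0

Entry: @0: n_entries [4B, align 4] → 4; @4: version [2B, align 2] → 6; +2 pad (align 8); @8: crc [8B, align 8] → 16; @16: reserved [1B, align 1] → 17; +7 tail pad (align 8); size 24, align 8
@0: height [4B, align 4] → 4
@4: pitch [4B, align 4] → 8
@8: channels [1B, align 1] → 9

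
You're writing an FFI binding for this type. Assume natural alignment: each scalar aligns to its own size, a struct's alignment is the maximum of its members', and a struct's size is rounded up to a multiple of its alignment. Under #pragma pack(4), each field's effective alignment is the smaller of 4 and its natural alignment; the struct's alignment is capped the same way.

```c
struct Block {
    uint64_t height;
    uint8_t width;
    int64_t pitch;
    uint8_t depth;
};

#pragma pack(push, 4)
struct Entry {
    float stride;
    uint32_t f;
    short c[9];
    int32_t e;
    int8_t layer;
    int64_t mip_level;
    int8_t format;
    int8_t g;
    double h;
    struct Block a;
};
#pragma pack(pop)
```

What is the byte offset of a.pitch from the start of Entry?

72

Block: height at 0 (size 8, align 8) → ends 8; width at 8 (size 1, align 1) → ends 9; pad 7 to align 8 for pitch; pitch at 16 (size 8, align 8) → ends 24; depth at 24 (size 1, align 1) → ends 25; tail pad 7 to reach multiple of 8; total 32 bytes, alignment 8
stride at 0 (size 4, align 4) → ends 4
f at 4 (size 4, align 4) → ends 8
c at 8 (size 18, align 2) → ends 26
pad 2 to align 4 for e
e at 28 (size 4, align 4) → ends 32
layer at 32 (size 1, align 1) → ends 33
pad 3 to align 4 for mip_level
mip_level at 36 (size 8, align 4) → ends 44
format at 44 (size 1, align 1) → ends 45
g at 45 (size 1, align 1) → ends 46
pad 2 to align 4 for h
h at 48 (size 8, align 4) → ends 56
a at 56 (size 32, align 4) → ends 88
within Block: pitch at 16
56 + 16 = 72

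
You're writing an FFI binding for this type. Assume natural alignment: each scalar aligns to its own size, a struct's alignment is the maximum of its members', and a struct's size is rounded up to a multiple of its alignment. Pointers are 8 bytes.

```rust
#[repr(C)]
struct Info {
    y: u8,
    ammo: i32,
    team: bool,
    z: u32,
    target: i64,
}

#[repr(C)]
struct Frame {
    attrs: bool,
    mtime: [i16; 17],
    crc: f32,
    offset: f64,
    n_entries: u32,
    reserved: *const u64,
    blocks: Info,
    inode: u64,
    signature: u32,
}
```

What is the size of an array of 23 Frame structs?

Info: @0: y [1B, align 1] → 1; +3 pad (align 4); @4: ammo [4B, align 4] → 8; @8: team [1B, align 1] → 9; +3 pad (align 4); @12: z [4B, align 4] → 16; @16: target [8B, align 8] → 24; size 24, align 8
@0: attrs [1B, align 1] → 1
+1 pad (align 2)
@2: mtime [34B, align 2] → 36
@36: crc [4B, align 4] → 40
@40: offset [8B, align 8] → 48
@48: n_entries [4B, align 4] → 52
+4 pad (align 8)
@56: reserved [8B, align 8] → 64
@64: blocks [24B, align 8] → 88
@88: inode [8B, align 8] → 96
@96: signature [4B, align 4] → 100
+4 tail pad (align 8)
size 104, align 8
array of 23: 23 × 104 = 2392

2392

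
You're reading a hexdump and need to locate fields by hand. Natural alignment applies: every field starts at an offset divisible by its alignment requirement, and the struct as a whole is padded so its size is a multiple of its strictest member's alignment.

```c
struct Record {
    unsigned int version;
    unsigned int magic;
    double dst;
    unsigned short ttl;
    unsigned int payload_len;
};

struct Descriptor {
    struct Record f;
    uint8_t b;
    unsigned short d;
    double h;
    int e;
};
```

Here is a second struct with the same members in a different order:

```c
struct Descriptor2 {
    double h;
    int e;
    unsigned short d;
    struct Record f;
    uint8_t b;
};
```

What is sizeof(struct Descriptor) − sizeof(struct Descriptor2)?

0

Record: version at 0 (size 4, align 4) → ends 4; magic at 4 (size 4, align 4) → ends 8; dst at 8 (size 8, align 8) → ends 16; ttl at 16 (size 2, align 2) → ends 18; pad 2 to align 4 for payload_len; payload_len at 20 (size 4, align 4) → ends 24; total 24 bytes, alignment 8
f at 0 (size 24, align 8) → ends 24
b at 24 (size 1, align 1) → ends 25
pad 1 to align 2 for d
d at 26 (size 2, align 2) → ends 28
pad 4 to align 8 for h
h at 32 (size 8, align 8) → ends 40
e at 40 (size 4, align 4) → ends 44
tail pad 4 to reach multiple of 8
total 48 bytes, alignment 8
— Descriptor2 —
h at 0 (size 8, align 8) → ends 8
e at 8 (size 4, align 4) → ends 12
d at 12 (size 2, align 2) → ends 14
pad 2 to align 8 for f
f at 16 (size 24, align 8) → ends 40
b at 40 (size 1, align 1) → ends 41
tail pad 7 to reach multiple of 8
total 48 bytes, alignment 8
48 − 48 = 0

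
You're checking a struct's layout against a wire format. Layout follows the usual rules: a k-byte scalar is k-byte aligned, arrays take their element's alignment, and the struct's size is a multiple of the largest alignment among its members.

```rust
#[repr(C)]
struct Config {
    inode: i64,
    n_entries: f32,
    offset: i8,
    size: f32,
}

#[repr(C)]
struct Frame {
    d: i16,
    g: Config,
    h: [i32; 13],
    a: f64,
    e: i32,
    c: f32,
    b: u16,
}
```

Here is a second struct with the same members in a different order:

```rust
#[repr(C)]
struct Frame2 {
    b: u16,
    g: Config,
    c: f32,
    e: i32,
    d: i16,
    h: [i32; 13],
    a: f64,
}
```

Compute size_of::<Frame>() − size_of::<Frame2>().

Config: inode at 0 (size 8, align 8) → ends 8; n_entries at 8 (size 4, align 4) → ends 12; offset at 12 (size 1, align 1) → ends 13; pad 3 to align 4 for size; size at 16 (size 4, align 4) → ends 20; tail pad 4 to reach multiple of 8; total 24 bytes, alignment 8
d at 0 (size 2, align 2) → ends 2
pad 6 to align 8 for g
g at 8 (size 24, align 8) → ends 32
h at 32 (size 52, align 4) → ends 84
pad 4 to align 8 for a
a at 88 (size 8, align 8) → ends 96
e at 96 (size 4, align 4) → ends 100
c at 100 (size 4, align 4) → ends 104
b at 104 (size 2, align 2) → ends 106
tail pad 6 to reach multiple of 8
total 112 bytes, alignment 8
— Frame2 —
b at 0 (size 2, align 2) → ends 2
pad 6 to align 8 for g
g at 8 (size 24, align 8) → ends 32
c at 32 (size 4, align 4) → ends 36
e at 36 (size 4, align 4) → ends 40
d at 40 (size 2, align 2) → ends 42
pad 2 to align 4 for h
h at 44 (size 52, align 4) → ends 96
a at 96 (size 8, align 8) → ends 104
total 104 bytes, alignment 8
112 − 104 = 8

8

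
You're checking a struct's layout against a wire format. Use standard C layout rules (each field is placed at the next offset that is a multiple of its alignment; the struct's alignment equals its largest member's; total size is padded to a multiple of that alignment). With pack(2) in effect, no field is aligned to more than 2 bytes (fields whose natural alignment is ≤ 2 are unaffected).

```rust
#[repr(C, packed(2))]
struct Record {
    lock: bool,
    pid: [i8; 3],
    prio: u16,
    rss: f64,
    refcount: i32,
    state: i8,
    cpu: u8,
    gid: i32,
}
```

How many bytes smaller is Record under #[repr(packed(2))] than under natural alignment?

natural layout:
  lock at 0 (size 1, align 1) → ends 1
  pid at 1 (size 3, align 1) → ends 4
  prio at 4 (size 2, align 2) → ends 6
  pad 2 to align 8 for rss
  rss at 8 (size 8, align 8) → ends 16
  refcount at 16 (size 4, align 4) → ends 20
  state at 20 (size 1, align 1) → ends 21
  cpu at 21 (size 1, align 1) → ends 22
  pad 2 to align 4 for gid
  gid at 24 (size 4, align 4) → ends 28
  tail pad 4 to reach multiple of 8
  total 32 bytes, alignment 8
packed(2) layout:
  lock at 0 (size 1, align 1) → ends 1
  pid at 1 (size 3, align 1) → ends 4
  prio at 4 (size 2, align 2) → ends 6
  rss at 6 (size 8, align 2) → ends 14
  refcount at 14 (size 4, align 2) → ends 18
  state at 18 (size 1, align 1) → ends 19
  cpu at 19 (size 1, align 1) → ends 20
  gid at 20 (size 4, align 2) → ends 24
  total 24 bytes, alignment 2
32 − 24 = 8

8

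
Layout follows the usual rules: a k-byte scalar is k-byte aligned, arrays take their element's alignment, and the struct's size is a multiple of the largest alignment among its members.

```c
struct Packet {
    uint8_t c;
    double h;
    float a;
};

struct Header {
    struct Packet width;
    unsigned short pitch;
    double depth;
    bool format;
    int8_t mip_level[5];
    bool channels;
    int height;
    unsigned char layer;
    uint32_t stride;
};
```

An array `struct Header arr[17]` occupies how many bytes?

1088

Packet: c at 0 (size 1, align 1) → ends 1; pad 7 to align 8 for h; h at 8 (size 8, align 8) → ends 16; a at 16 (size 4, align 4) → ends 20; tail pad 4 to reach multiple of 8; total 24 bytes, alignment 8
width at 0 (size 24, align 8) → ends 24
pitch at 24 (size 2, align 2) → ends 26
pad 6 to align 8 for depth
depth at 32 (size 8, align 8) → ends 40
format at 40 (size 1, align 1) → ends 41
mip_level at 41 (size 5, align 1) → ends 46
channels at 46 (size 1, align 1) → ends 47
pad 1 to align 4 for height
height at 48 (size 4, align 4) → ends 52
layer at 52 (size 1, align 1) → ends 53
pad 3 to align 4 for stride
stride at 56 (size 4, align 4) → ends 60
tail pad 4 to reach multiple of 8
total 64 bytes, alignment 8
array of 17: 17 × 64 = 1088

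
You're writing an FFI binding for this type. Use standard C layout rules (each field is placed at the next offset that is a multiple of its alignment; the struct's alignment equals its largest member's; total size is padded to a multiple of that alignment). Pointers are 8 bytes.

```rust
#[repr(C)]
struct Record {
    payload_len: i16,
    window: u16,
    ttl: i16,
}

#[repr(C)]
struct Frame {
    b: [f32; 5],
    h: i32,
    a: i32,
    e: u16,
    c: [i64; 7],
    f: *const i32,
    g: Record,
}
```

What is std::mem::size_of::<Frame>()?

Record: @0: payload_len [2B, align 2] → 2; @2: window [2B, align 2] → 4; @4: ttl [2B, align 2] → 6; size 6, align 2
@0: b [20B, align 4] → 20
@20: h [4B, align 4] → 24
@24: a [4B, align 4] → 28
@28: e [2B, align 2] → 30
+2 pad (align 8)
@32: c [56B, align 8] → 88
@88: f [8B, align 8] → 96
@96: g [6B, align 2] → 102
+2 tail pad (align 8)
size 104, align 8

104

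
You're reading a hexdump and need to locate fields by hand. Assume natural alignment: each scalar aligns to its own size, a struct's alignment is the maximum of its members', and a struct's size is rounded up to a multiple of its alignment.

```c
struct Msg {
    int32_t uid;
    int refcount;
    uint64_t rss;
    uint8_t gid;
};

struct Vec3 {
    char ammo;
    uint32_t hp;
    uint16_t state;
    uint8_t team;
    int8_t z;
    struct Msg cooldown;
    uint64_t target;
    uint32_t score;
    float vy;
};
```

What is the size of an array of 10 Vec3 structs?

Msg: 0..4  uid  (4B, 4-aligned); 4..8  refcount  (4B, 4-aligned); 8..16  rss  (8B, 8-aligned); 16..17  gid  (1B, 1-aligned); 17..24  -- tail padding (7B); sizeof = 24, alignof = 8
0..1  ammo  (1B, 1-aligned)
1..4  -- padding (3B)
4..8  hp  (4B, 4-aligned)
8..10  state  (2B, 2-aligned)
10..11  team  (1B, 1-aligned)
11..12  z  (1B, 1-aligned)
12..16  -- padding (4B)
16..40  cooldown  (24B, 8-aligned)
40..48  target  (8B, 8-aligned)
48..52  score  (4B, 4-aligned)
52..56  vy  (4B, 4-aligned)
sizeof = 56, alignof = 8
array of 10: 10 × 56 = 560

560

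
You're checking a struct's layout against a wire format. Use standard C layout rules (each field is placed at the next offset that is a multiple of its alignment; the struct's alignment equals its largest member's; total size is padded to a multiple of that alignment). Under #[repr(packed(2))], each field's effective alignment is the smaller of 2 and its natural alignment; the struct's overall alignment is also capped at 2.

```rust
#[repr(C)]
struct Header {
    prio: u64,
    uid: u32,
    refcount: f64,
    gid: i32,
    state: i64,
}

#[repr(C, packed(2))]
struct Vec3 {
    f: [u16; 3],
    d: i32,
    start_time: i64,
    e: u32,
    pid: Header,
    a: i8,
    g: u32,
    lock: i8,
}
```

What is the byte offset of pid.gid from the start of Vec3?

46

Header: @0: prio [8B, align 8] → 8; @8: uid [4B, align 4] → 12; +4 pad (align 8); @16: refcount [8B, align 8] → 24; @24: gid [4B, align 4] → 28; +4 pad (align 8); @32: state [8B, align 8] → 40; size 40, align 8
@0: f [6B, align 2] → 6
@6: d [4B, align 2] → 10
@10: start_time [8B, align 2] → 18
@18: e [4B, align 2] → 22
@22: pid [40B, align 2] → 62
within Header: gid at 24
22 + 24 = 46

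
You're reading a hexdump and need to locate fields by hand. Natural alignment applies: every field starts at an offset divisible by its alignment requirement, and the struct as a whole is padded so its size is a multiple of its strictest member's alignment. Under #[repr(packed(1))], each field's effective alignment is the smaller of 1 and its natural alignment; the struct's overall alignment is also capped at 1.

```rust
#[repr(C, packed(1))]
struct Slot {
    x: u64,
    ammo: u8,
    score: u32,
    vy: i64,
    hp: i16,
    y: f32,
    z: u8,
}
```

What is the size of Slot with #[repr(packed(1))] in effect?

28

x at 0 (size 8, align 1) → ends 8
ammo at 8 (size 1, align 1) → ends 9
score at 9 (size 4, align 1) → ends 13
vy at 13 (size 8, align 1) → ends 21
hp at 21 (size 2, align 1) → ends 23
y at 23 (size 4, align 1) → ends 27
z at 27 (size 1, align 1) → ends 28
total 28 bytes, alignment 1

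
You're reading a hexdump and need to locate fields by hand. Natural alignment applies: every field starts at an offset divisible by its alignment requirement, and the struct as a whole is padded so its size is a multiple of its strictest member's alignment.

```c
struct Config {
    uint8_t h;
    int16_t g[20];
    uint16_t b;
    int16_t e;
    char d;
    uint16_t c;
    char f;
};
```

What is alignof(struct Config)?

2

member alignments: h=1, g=2, b=2, e=2, d=1, c=2, f=1
max = 2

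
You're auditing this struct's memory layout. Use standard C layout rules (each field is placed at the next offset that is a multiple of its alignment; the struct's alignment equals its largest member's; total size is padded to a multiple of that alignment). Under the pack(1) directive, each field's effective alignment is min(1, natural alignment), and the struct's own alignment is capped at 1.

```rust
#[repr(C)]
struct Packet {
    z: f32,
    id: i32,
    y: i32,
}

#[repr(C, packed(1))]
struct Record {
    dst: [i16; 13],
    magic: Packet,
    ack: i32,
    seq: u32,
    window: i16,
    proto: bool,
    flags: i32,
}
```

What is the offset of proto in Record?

48

Packet: z at 0 (size 4, align 4) → ends 4; id at 4 (size 4, align 4) → ends 8; y at 8 (size 4, align 4) → ends 12; total 12 bytes, alignment 4
dst at 0 (size 26, align 1) → ends 26
magic at 26 (size 12, align 1) → ends 38
ack at 38 (size 4, align 1) → ends 42
seq at 42 (size 4, align 1) → ends 46
window at 46 (size 2, align 1) → ends 48
proto at 48 (size 1, align 1) → ends 49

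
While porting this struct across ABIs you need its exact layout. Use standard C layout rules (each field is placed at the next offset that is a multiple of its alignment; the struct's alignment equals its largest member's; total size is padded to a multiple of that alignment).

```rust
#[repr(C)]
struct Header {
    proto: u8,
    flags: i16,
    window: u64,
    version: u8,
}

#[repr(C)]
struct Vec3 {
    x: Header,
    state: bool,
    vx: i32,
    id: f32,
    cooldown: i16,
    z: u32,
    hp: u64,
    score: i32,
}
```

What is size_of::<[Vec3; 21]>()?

Header: @0: proto [1B, align 1] → 1; +1 pad (align 2); @2: flags [2B, align 2] → 4; +4 pad (align 8); @8: window [8B, align 8] → 16; @16: version [1B, align 1] → 17; +7 tail pad (align 8); size 24, align 8
@0: x [24B, align 8] → 24
@24: state [1B, align 1] → 25
+3 pad (align 4)
@28: vx [4B, align 4] → 32
@32: id [4B, align 4] → 36
@36: cooldown [2B, align 2] → 38
+2 pad (align 4)
@40: z [4B, align 4] → 44
+4 pad (align 8)
@48: hp [8B, align 8] → 56
@56: score [4B, align 4] → 60
+4 tail pad (align 8)
size 64, align 8
array of 21: 21 × 64 = 1344

1344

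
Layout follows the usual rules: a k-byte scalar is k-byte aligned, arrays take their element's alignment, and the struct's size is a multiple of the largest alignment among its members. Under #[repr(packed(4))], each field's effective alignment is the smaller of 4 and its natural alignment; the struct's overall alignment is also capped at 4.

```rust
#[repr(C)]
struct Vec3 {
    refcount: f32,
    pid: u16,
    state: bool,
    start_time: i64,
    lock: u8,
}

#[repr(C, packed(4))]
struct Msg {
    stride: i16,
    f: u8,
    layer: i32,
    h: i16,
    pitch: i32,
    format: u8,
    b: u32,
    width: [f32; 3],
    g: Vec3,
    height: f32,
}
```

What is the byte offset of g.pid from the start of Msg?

Vec3: @0: refcount [4B, align 4] → 4; @4: pid [2B, align 2] → 6; @6: state [1B, align 1] → 7; +1 pad (align 8); @8: start_time [8B, align 8] → 16; @16: lock [1B, align 1] → 17; +7 tail pad (align 8); size 24, align 8
@0: stride [2B, align 2] → 2
@2: f [1B, align 1] → 3
+1 pad (align 4)
@4: layer [4B, align 4] → 8
@8: h [2B, align 2] → 10
+2 pad (align 4)
@12: pitch [4B, align 4] → 16
@16: format [1B, align 1] → 17
+3 pad (align 4)
@20: b [4B, align 4] → 24
@24: width [12B, align 4] → 36
@36: g [24B, align 4] → 60
within Vec3: pid at 4
36 + 4 = 40

40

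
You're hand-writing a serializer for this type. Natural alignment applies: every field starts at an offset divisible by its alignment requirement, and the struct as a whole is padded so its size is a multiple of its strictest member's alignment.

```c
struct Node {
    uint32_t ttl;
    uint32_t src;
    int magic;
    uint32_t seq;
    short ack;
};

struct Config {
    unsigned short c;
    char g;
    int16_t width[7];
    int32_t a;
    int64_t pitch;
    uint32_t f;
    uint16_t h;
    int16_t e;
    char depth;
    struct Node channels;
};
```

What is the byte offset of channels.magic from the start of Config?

Node: @0: ttl [4B, align 4] → 4; @4: src [4B, align 4] → 8; @8: magic [4B, align 4] → 12; @12: seq [4B, align 4] → 16; @16: ack [2B, align 2] → 18; +2 tail pad (align 4); size 20, align 4
@0: c [2B, align 2] → 2
@2: g [1B, align 1] → 3
+1 pad (align 2)
@4: width [14B, align 2] → 18
+2 pad (align 4)
@20: a [4B, align 4] → 24
@24: pitch [8B, align 8] → 32
@32: f [4B, align 4] → 36
@36: h [2B, align 2] → 38
@38: e [2B, align 2] → 40
@40: depth [1B, align 1] → 41
+3 pad (align 4)
@44: channels [20B, align 4] → 64
within Node: magic at 8
44 + 8 = 52

52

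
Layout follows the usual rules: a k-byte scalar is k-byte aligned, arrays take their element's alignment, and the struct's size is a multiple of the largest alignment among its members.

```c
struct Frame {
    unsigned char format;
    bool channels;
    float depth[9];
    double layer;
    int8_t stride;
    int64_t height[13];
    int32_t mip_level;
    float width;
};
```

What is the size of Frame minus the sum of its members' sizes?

9

@0: format [1B, align 1] → 1
@1: channels [1B, align 1] → 2
+2 pad (align 4)
@4: depth [36B, align 4] → 40
@40: layer [8B, align 8] → 48
@48: stride [1B, align 1] → 49
+7 pad (align 8)
@56: height [104B, align 8] → 160
@160: mip_level [4B, align 4] → 164
@164: width [4B, align 4] → 168
size 168, align 8
data bytes 159, size 168 → padding 9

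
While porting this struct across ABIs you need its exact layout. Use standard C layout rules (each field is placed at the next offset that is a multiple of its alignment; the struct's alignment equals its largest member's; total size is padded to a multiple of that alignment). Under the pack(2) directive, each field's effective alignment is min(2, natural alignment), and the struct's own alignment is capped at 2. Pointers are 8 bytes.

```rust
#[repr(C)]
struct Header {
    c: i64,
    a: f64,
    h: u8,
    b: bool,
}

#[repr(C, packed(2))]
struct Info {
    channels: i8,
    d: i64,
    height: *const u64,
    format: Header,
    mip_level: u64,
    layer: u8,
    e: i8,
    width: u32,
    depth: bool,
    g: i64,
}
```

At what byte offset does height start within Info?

Header: @0: c [8B, align 8] → 8; @8: a [8B, align 8] → 16; @16: h [1B, align 1] → 17; @17: b [1B, align 1] → 18; +6 tail pad (align 8); size 24, align 8
@0: channels [1B, align 1] → 1
+1 pad (align 2)
@2: d [8B, align 2] → 10
@10: height [8B, align 2] → 18

10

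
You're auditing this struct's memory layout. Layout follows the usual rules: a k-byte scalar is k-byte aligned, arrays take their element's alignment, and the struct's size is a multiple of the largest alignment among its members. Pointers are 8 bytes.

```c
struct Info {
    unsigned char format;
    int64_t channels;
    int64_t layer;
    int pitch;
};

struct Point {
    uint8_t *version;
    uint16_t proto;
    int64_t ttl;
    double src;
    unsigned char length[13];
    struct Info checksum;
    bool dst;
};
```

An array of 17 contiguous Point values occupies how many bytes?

Info: 0..1  format  (1B, 1-aligned); 1..8  -- padding (7B); 8..16  channels  (8B, 8-aligned); 16..24  layer  (8B, 8-aligned); 24..28  pitch  (4B, 4-aligned); 28..32  -- tail padding (4B); sizeof = 32, alignof = 8
0..8  version  (8B, 8-aligned)
8..10  proto  (2B, 2-aligned)
10..16  -- padding (6B)
16..24  ttl  (8B, 8-aligned)
24..32  src  (8B, 8-aligned)
32..45  length  (13B, 1-aligned)
45..48  -- padding (3B)
48..80  checksum  (32B, 8-aligned)
80..81  dst  (1B, 1-aligned)
81..88  -- tail padding (7B)
sizeof = 88, alignof = 8
array of 17: 17 × 88 = 1496

1496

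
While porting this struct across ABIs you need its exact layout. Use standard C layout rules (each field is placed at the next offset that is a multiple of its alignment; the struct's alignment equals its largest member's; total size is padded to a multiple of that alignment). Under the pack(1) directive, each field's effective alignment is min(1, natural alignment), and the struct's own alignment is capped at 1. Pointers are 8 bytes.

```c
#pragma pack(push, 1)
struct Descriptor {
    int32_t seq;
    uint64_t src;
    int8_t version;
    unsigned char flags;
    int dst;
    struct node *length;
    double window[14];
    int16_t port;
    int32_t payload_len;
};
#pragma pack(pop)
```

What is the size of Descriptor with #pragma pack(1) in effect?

144

@0: seq [4B, align 1] → 4
@4: src [8B, align 1] → 12
@12: version [1B, align 1] → 13
@13: flags [1B, align 1] → 14
@14: dst [4B, align 1] → 18
@18: length [8B, align 1] → 26
@26: window [112B, align 1] → 138
@138: port [2B, align 1] → 140
@140: payload_len [4B, align 1] → 144
size 144, align 1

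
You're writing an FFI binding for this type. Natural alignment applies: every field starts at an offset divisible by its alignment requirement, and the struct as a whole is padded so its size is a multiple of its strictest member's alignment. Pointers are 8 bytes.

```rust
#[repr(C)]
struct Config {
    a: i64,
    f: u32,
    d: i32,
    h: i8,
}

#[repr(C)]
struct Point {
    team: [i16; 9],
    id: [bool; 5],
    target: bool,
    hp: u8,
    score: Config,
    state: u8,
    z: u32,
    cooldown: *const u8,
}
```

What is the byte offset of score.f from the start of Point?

40

Config: a at 0 (size 8, align 8) → ends 8; f at 8 (size 4, align 4) → ends 12; d at 12 (size 4, align 4) → ends 16; h at 16 (size 1, align 1) → ends 17; tail pad 7 to reach multiple of 8; total 24 bytes, alignment 8
team at 0 (size 18, align 2) → ends 18
id at 18 (size 5, align 1) → ends 23
target at 23 (size 1, align 1) → ends 24
hp at 24 (size 1, align 1) → ends 25
pad 7 to align 8 for score
score at 32 (size 24, align 8) → ends 56
within Config: f at 8
32 + 8 = 40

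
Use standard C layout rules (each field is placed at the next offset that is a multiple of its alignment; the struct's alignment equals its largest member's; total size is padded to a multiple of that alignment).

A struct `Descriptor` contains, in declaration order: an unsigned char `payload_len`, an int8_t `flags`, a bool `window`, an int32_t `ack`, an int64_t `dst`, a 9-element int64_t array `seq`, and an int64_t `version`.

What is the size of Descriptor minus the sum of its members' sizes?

1

payload_len at 0 (size 1, align 1) → ends 1
flags at 1 (size 1, align 1) → ends 2
window at 2 (size 1, align 1) → ends 3
pad 1 to align 4 for ack
ack at 4 (size 4, align 4) → ends 8
dst at 8 (size 8, align 8) → ends 16
seq at 16 (size 72, align 8) → ends 88
version at 88 (size 8, align 8) → ends 96
total 96 bytes, alignment 8
data bytes 95, size 96 → padding 1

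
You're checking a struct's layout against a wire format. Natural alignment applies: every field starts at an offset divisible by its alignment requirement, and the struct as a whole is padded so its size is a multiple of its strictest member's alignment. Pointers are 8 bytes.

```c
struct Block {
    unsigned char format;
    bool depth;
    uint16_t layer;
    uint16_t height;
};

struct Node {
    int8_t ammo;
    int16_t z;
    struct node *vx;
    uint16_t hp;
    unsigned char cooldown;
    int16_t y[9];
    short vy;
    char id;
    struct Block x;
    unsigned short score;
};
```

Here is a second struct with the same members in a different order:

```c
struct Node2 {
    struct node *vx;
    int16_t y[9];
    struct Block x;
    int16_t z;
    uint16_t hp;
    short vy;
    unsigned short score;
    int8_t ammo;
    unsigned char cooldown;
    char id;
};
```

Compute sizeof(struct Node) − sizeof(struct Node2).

8

Block: format at 0 (size 1, align 1) → ends 1; depth at 1 (size 1, align 1) → ends 2; layer at 2 (size 2, align 2) → ends 4; height at 4 (size 2, align 2) → ends 6; total 6 bytes, alignment 2
ammo at 0 (size 1, align 1) → ends 1
pad 1 to align 2 for z
z at 2 (size 2, align 2) → ends 4
pad 4 to align 8 for vx
vx at 8 (size 8, align 8) → ends 16
hp at 16 (size 2, align 2) → ends 18
cooldown at 18 (size 1, align 1) → ends 19
pad 1 to align 2 for y
y at 20 (size 18, align 2) → ends 38
vy at 38 (size 2, align 2) → ends 40
id at 40 (size 1, align 1) → ends 41
pad 1 to align 2 for x
x at 42 (size 6, align 2) → ends 48
score at 48 (size 2, align 2) → ends 50
tail pad 6 to reach multiple of 8
total 56 bytes, alignment 8
— Node2 —
vx at 0 (size 8, align 8) → ends 8
y at 8 (size 18, align 2) → ends 26
x at 26 (size 6, align 2) → ends 32
z at 32 (size 2, align 2) → ends 34
hp at 34 (size 2, align 2) → ends 36
vy at 36 (size 2, align 2) → ends 38
score at 38 (size 2, align 2) → ends 40
ammo at 40 (size 1, align 1) → ends 41
cooldown at 41 (size 1, align 1) → ends 42
id at 42 (size 1, align 1) → ends 43
tail pad 5 to reach multiple of 8
total 48 bytes, alignment 8
56 − 48 = 8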